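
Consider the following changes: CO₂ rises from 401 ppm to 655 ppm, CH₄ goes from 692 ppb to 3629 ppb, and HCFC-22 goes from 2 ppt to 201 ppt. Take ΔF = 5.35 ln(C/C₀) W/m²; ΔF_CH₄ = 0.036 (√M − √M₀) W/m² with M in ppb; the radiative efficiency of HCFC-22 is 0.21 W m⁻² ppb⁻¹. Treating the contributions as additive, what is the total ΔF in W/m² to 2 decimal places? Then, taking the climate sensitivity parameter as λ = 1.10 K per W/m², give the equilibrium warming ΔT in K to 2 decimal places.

CO₂: 5.35 × ln(655/401) = 5.35 × ln(1.63342) = 5.35 × 0.49068 = 2.6251 W/m².
CH₄: 0.036 × (√3629 − √692) = 0.036 × (60.2412 − 26.3059) = 0.036 × 33.9353 = 1.2217 W/m².
HCFC-22: Δ = 201 − 2 = 199 ppt = 0.199 ppb; ΔF = 0.21 × 0.199 = 0.0418 W/m².
Total ΔF = 2.6251 + 1.2217 + 0.0418 = 3.8886 W/m².
ΔT = λ ΔF = 1.10 × 3.89 = 4.2790 K.

ΔF = 3.89 W/m²; ΔT = 4.28 K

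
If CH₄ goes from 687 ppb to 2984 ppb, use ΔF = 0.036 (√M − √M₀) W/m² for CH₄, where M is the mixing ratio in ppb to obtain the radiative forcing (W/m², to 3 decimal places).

ΔF = 1.023 W/m²

CH₄: 0.036 × (√2984 − √687) = 0.036 × (54.6260 − 26.2107) = 0.036 × 28.4153 = 1.0230 W/m².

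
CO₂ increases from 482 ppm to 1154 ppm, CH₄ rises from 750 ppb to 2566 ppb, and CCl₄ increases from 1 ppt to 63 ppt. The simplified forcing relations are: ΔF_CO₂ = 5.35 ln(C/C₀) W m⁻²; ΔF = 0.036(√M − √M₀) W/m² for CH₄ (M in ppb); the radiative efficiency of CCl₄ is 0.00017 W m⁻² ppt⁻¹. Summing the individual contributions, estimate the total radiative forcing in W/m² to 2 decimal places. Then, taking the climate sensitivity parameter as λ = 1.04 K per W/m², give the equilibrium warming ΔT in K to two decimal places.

CO₂: 5.35 × ln(1154/482) = 5.35 × ln(2.39419) = 5.35 × 0.87304 = 4.6708 W/m².
CH₄: 0.036 × (√2566 − √750) = 0.036 × (50.6557 − 27.3861) = 0.036 × 23.2696 = 0.8377 W/m².
CCl₄: ΔF = 0.00017 × (63 − 1) = 0.00017 × 62 = 0.0105 W/m².
Total ΔF = 4.6708 + 0.8377 + 0.0105 = 5.5190 W/m².
ΔT = λ ΔF = 1.04 × 5.52 = 5.7408 K.

ΔF = 5.52 W/m²; ΔT = 5.74 K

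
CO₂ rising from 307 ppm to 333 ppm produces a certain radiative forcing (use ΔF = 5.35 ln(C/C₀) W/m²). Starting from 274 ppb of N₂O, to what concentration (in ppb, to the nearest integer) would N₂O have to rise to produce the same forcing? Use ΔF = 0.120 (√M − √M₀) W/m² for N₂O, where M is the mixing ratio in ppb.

CO₂ forcing: 5.35 × ln(333/307) = 5.35 × 0.081295 = 0.43493 W/m².
Set 0.120(√M − √274) = 0.43493: √M = 0.43493/0.120 + √274 = 3.6244 + 16.5529 = 20.1773.
M = (20.1773)² = 407.12 ppb.

M ≈ 407 ppb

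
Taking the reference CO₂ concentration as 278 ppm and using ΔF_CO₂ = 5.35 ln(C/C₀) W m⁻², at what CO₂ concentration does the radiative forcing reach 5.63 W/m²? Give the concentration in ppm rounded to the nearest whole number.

Set 5.35 ln(C/278) = 5.63, so ln(C/278) = 5.63/5.35 = 1.05234.
Then C/278 = e^1.05234 = 2.86435, giving C = 278 × 2.86435 = 796.29 ppm.

C ≈ 796 ppm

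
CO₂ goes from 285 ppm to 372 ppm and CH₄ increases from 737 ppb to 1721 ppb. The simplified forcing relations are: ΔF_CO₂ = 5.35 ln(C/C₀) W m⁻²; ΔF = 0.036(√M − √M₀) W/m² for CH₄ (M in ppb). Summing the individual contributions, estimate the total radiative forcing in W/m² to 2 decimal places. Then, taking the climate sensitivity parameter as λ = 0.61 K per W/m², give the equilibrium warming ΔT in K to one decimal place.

CO₂: 5.35 × ln(372/285) = 5.35 × ln(1.30526) = 5.35 × 0.26640 = 1.4252 W/m².
CH₄: 0.036 × (√1721 − √737) = 0.036 × (41.4849 − 27.1477) = 0.036 × 14.3372 = 0.5161 W/m².
Total ΔF = 1.4252 + 0.5161 = 1.9413 W/m².
ΔT = λ ΔF = 0.61 × 1.94 = 1.1834 K.

ΔF = 1.94 W/m²; ΔT = 1.2 K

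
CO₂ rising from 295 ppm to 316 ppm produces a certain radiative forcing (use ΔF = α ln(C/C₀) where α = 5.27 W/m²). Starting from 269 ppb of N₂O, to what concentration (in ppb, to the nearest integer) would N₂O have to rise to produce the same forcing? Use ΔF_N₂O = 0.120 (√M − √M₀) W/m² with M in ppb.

M ≈ 377 ppb

CO₂ forcing: 5.27 × ln(316/295) = 5.27 × 0.068767 = 0.36240 W/m².
Set 0.120(√M − √269) = 0.36240: √M = 0.36240/0.120 + √269 = 3.0200 + 16.4012 = 19.4212.
M = (19.4212)² = 377.18 ppb.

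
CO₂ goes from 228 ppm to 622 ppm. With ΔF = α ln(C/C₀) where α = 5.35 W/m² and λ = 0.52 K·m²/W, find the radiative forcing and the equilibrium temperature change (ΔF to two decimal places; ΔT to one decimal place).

ΔF = 5.37 W/m²; ΔT = 2.8 K

CO₂: 5.35 × ln(622/228) = 5.35 × ln(2.72807) = 5.35 × 1.00359 = 5.3692 W/m².
ΔT = λ ΔF = 0.52 × 5.37 = 2.7924 K.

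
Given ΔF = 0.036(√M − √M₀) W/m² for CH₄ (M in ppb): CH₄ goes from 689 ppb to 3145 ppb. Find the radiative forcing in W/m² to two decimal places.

CH₄: 0.036 × (√3145 − √689) = 0.036 × (56.0803 − 26.2488) = 0.036 × 29.8315 = 1.0739 W/m².

ΔF = 1.07 W/m²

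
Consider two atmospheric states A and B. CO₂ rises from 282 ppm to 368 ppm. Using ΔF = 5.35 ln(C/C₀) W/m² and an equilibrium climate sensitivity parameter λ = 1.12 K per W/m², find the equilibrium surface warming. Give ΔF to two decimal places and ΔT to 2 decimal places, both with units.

ΔF = 1.42 W/m²; ΔT = 1.59 K

CO₂: 5.35 × ln(368/282) = 5.35 × ln(1.30496) = 5.35 × 0.26617 = 1.4240 W/m².
ΔT = λ ΔF = 1.12 × 1.42 = 1.5904 K.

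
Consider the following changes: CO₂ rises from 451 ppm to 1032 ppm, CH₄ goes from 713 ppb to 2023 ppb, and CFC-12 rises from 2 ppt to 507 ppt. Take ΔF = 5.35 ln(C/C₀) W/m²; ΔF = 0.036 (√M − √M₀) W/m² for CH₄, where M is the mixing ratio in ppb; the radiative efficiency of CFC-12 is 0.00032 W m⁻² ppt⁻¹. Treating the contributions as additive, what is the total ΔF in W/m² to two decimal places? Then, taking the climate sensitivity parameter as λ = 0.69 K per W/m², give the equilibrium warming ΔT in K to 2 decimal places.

CO₂: 5.35 × ln(1032/451) = 5.35 × ln(2.28825) = 5.35 × 0.82779 = 4.4287 W/m².
CH₄: 0.036 × (√2023 − √713) = 0.036 × (44.9778 − 26.7021) = 0.036 × 18.2757 = 0.6579 W/m².
CFC-12: ΔF = 0.00032 × (507 − 2) = 0.00032 × 505 = 0.1616 W/m².
Total ΔF = 4.4287 + 0.6579 + 0.1616 = 5.2482 W/m².
ΔT = λ ΔF = 0.69 × 5.25 = 3.6225 K.

ΔF = 5.25 W/m²; ΔT = 3.62 K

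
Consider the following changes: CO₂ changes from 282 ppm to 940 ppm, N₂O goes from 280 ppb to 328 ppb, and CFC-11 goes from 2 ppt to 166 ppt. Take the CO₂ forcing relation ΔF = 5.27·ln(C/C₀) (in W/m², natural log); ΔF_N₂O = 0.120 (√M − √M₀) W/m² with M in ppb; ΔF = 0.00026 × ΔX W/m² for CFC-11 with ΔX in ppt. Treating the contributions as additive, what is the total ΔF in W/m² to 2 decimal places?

ΔF = 6.55 W/m²

CO₂: 5.27 × ln(940/282) = 5.27 × ln(3.33333) = 5.27 × 1.20397 = 6.3449 W/m².
N₂O: 0.120 × (√328 − √280) = 0.120 × (18.1108 − 16.7332) = 0.120 × 1.3776 = 0.1653 W/m².
CFC-11: ΔF = 0.00026 × (166 − 2) = 0.00026 × 164 = 0.0426 W/m².
Total ΔF = 6.3449 + 0.1653 + 0.0426 = 6.5528 W/m².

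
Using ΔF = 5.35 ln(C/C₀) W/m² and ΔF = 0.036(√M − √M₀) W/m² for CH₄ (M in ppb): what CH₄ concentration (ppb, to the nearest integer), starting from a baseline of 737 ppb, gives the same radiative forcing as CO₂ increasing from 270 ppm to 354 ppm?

CO₂ forcing: 5.35 × ln(354/270) = 5.35 × 0.270875 = 1.44918 W/m².
Set 0.036(√M − √737) = 1.44918: √M = 1.44918/0.036 + √737 = 40.2550 + 27.1477 = 67.4027.
M = (67.4027)² = 4543.12 ppb.

M ≈ 4543 ppb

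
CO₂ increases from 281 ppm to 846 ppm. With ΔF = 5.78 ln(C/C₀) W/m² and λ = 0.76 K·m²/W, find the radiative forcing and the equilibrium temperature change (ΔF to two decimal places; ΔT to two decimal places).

CO₂: 5.78 × ln(846/281) = 5.78 × ln(3.01068) = 5.78 × 1.10217 = 6.3705 W/m².
ΔT = λ ΔF = 0.76 × 6.37 = 4.8412 K.

ΔF = 6.37 W/m²; ΔT = 4.84 K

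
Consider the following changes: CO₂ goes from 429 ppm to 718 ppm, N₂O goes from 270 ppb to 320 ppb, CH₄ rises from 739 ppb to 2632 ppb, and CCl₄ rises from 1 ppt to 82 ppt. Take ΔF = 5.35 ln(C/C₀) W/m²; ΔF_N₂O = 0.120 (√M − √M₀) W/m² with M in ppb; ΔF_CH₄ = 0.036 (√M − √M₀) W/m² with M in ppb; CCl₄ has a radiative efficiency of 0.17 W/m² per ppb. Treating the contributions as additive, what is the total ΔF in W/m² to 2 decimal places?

ΔF = 3.81 W/m²

CO₂: 5.35 × ln(718/429) = 5.35 × ln(1.67366) = 5.35 × 0.51501 = 2.7553 W/m².
N₂O: 0.120 × (√320 − √270) = 0.120 × (17.8885 − 16.4317) = 0.120 × 1.4568 = 0.1748 W/m².
CH₄: 0.036 × (√2632 − √739) = 0.036 × (51.3030 − 27.1846) = 0.036 × 24.1184 = 0.8683 W/m².
CCl₄: Δ = 82 − 1 = 81 ppt = 0.081 ppb; ΔF = 0.17 × 0.081 = 0.0138 W/m².
Total ΔF = 2.7553 + 0.1748 + 0.8683 + 0.0138 = 3.8122 W/m².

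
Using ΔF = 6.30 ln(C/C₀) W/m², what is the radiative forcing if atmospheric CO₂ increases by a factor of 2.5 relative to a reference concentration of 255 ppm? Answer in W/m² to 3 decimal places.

Because the forcing depends only on the ratio C/C₀, the initial concentration does not enter.
ΔF = 6.30 × ln(2.5) = 6.30 × 0.91629 = 5.7726 W/m².

ΔF = 5.773 W/m²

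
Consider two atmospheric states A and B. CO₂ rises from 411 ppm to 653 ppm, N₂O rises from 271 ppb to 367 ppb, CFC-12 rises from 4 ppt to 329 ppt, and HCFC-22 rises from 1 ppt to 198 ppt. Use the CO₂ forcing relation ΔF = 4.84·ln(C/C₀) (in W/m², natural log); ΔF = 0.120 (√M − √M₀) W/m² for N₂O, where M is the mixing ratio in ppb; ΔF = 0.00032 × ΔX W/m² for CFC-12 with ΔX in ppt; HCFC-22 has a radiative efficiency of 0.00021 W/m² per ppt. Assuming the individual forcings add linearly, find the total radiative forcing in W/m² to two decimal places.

CO₂: 4.84 × ln(653/411) = 4.84 × ln(1.58881) = 4.84 × 0.46299 = 2.2409 W/m².
N₂O: 0.120 × (√367 − √271) = 0.120 × (19.1572 − 16.4621) = 0.120 × 2.6951 = 0.3234 W/m².
CFC-12: ΔF = 0.00032 × (329 − 4) = 0.00032 × 325 = 0.1040 W/m².
HCFC-22: ΔF = 0.00021 × (198 − 1) = 0.00021 × 197 = 0.0414 W/m².
Total ΔF = 2.2409 + 0.3234 + 0.1040 + 0.0414 = 2.7097 W/m².

ΔF = 2.71 W/m²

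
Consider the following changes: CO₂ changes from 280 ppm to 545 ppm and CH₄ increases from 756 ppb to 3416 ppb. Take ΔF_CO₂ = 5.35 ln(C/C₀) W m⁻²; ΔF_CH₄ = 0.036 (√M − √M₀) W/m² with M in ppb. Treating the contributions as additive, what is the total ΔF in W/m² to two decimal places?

ΔF = 4.68 W/m²

CO₂: 5.35 × ln(545/280) = 5.35 × ln(1.94643) = 5.35 × 0.66600 = 3.5631 W/m².
CH₄: 0.036 × (√3416 − √756) = 0.036 × (58.4466 − 27.4955) = 0.036 × 30.9511 = 1.1142 W/m².
Total ΔF = 3.5631 + 1.1142 = 4.6773 W/m².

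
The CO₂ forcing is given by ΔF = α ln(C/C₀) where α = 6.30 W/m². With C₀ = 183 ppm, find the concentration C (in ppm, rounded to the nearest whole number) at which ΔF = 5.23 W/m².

Set 6.30 ln(C/183) = 5.23, so ln(C/183) = 5.23/6.30 = 0.83016.
Then C/183 = e^0.83016 = 2.29369, giving C = 183 × 2.29369 = 419.75 ppm.

C ≈ 420 ppm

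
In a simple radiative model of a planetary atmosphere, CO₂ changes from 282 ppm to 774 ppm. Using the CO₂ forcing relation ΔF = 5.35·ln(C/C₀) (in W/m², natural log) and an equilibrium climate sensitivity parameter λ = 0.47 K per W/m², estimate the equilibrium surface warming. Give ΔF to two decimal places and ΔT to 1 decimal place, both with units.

CO₂: 5.35 × ln(774/282) = 5.35 × ln(2.74468) = 5.35 × 1.00966 = 5.4017 W/m².
ΔT = λ ΔF = 0.47 × 5.40 = 2.5380 K.

ΔF = 5.40 W/m²; ΔT = 2.5 K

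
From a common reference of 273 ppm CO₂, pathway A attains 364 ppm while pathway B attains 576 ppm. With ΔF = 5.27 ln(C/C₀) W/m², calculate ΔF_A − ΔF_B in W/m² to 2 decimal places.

ΔF_A − ΔF_B = -2.42 W/m²

ΔF_A = 5.27 ln(364/273) = 5.27 × 0.28768 = 1.5161 W/m².
ΔF_B = 5.27 ln(576/273) = 5.27 × 0.74664 = 3.9348 W/m².
Difference: 1.5161 − 3.9348 = -2.4187 W/m².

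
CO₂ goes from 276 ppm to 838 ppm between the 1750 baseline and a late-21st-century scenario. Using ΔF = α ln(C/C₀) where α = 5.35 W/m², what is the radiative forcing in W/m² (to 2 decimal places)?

ΔF = 5.94 W/m²

CO₂: 5.35 × ln(838/276) = 5.35 × ln(3.03623) = 5.35 × 1.11062 = 5.9418 W/m².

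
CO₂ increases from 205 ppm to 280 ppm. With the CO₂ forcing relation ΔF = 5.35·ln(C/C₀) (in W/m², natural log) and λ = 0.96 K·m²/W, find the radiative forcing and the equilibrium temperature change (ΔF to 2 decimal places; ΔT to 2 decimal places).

ΔF = 1.67 W/m²; ΔT = 1.60 K

CO₂: 5.35 × ln(280/205) = 5.35 × ln(1.36585) = 5.35 × 0.31178 = 1.6680 W/m².
ΔT = λ ΔF = 0.96 × 1.67 = 1.6032 K.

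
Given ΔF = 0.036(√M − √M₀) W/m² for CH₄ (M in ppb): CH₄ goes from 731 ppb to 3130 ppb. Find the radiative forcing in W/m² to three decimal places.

CH₄: 0.036 × (√3130 − √731) = 0.036 × (55.9464 − 27.0370) = 0.036 × 28.9094 = 1.0407 W/m².

ΔF = 1.041 W/m²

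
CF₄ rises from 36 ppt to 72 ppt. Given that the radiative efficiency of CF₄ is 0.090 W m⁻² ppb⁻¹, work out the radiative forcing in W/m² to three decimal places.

CF₄: Δ = 72 − 36 = 36 ppt = 0.036 ppb; ΔF = 0.090 × 0.036 = 0.0032 W/m².

ΔF = 0.003 W/m²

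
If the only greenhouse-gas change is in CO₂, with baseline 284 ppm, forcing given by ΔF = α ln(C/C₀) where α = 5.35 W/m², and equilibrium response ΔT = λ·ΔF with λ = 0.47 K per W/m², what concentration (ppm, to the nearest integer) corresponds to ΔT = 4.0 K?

C ≈ 1394 ppm

Required forcing: ΔF = ΔT/λ = 4.0/0.47 = 8.5106 W/m².
Then ln(C/284) = ΔF/5.35 = 8.5106/5.35 = 1.59077.
So C = 284 × e^1.59077 = 284 × 4.90753 = 1393.74 ppm.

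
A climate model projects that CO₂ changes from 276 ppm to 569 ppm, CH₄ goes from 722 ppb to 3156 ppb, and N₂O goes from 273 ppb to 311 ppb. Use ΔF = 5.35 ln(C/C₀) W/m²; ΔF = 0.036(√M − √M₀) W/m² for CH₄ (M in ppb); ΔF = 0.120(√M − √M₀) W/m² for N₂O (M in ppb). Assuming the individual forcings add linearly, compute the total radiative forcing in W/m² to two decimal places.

ΔF = 5.06 W/m²

CO₂: 5.35 × ln(569/276) = 5.35 × ln(2.06159) = 5.35 × 0.72348 = 3.8706 W/m².
CH₄: 0.036 × (√3156 − √722) = 0.036 × (56.1783 − 26.8701) = 0.036 × 29.3082 = 1.0551 W/m².
N₂O: 0.120 × (√311 − √273) = 0.120 × (17.6352 − 16.5227) = 0.120 × 1.1125 = 0.1335 W/m².
Total ΔF = 3.8706 + 1.0551 + 0.1335 = 5.0592 W/m².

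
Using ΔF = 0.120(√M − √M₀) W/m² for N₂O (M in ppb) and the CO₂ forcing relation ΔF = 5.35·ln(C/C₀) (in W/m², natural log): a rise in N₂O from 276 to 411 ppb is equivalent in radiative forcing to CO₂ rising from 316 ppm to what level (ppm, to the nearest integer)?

C ≈ 343 ppm

N₂O forcing: 0.120 × (√411 − √276) = 0.120 × (20.2731 − 16.6132) = 0.120 × 3.6599 = 0.43919 W/m².
Set 5.35 ln(C/316) = 0.43919: ln(C/316) = 0.43919/5.35 = 0.08209, so C = 316 × e^0.08209 = 316 × 1.08555 = 343.03 ppm.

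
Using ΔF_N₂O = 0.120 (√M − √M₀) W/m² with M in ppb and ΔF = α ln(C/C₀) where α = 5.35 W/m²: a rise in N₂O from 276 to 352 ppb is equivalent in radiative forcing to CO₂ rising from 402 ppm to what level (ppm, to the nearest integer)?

N₂O forcing: 0.120 × (√352 − √276) = 0.120 × (18.7617 − 16.6132) = 0.120 × 2.1485 = 0.25782 W/m².
Set 5.35 ln(C/402) = 0.25782: ln(C/402) = 0.25782/5.35 = 0.04819, so C = 402 × e^0.04819 = 402 × 1.04937 = 421.85 ppm.

C ≈ 422 ppm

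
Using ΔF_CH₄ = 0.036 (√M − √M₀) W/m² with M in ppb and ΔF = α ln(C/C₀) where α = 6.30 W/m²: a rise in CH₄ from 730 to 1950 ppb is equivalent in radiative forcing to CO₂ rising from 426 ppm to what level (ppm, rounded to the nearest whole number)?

CH₄ forcing: 0.036 × (√1950 − √730) = 0.036 × (44.1588 − 27.0185) = 0.036 × 17.1403 = 0.61705 W/m².
Set 6.30 ln(C/426) = 0.61705: ln(C/426) = 0.61705/6.30 = 0.09794, so C = 426 × e^0.09794 = 426 × 1.10290 = 469.84 ppm.

C ≈ 470 ppm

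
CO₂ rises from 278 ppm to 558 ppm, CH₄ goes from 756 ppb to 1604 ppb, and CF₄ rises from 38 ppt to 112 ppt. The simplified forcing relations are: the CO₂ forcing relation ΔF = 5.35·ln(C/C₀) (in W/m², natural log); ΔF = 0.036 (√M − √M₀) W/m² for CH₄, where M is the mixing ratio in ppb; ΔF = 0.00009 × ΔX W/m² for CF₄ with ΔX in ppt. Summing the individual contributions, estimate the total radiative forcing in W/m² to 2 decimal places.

CO₂: 5.35 × ln(558/278) = 5.35 × ln(2.00719) = 5.35 × 0.69674 = 3.7276 W/m².
CH₄: 0.036 × (√1604 − √756) = 0.036 × (40.0500 − 27.4955) = 0.036 × 12.5545 = 0.4520 W/m².
CF₄: ΔF = 0.00009 × (112 − 38) = 0.00009 × 74 = 0.0067 W/m².
Total ΔF = 3.7276 + 0.4520 + 0.0067 = 4.1863 W/m².

ΔF = 4.19 W/m²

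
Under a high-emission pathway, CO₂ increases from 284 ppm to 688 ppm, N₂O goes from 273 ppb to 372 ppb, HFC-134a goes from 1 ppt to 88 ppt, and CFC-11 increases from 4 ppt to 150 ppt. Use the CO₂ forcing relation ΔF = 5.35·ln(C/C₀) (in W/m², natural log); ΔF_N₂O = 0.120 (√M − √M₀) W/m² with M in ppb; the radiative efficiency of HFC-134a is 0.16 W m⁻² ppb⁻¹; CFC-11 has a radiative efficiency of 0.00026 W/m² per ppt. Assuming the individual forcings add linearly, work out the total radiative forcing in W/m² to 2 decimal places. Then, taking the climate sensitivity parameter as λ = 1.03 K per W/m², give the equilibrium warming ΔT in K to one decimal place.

CO₂: 5.35 × ln(688/284) = 5.35 × ln(2.42254) = 5.35 × 0.88482 = 4.7338 W/m².
N₂O: 0.120 × (√372 − √273) = 0.120 × (19.2873 − 16.5227) = 0.120 × 2.7646 = 0.3318 W/m².
HFC-134a: Δ = 88 − 1 = 87 ppt = 0.087 ppb; ΔF = 0.16 × 0.087 = 0.0139 W/m².
CFC-11: ΔF = 0.00026 × (150 − 4) = 0.00026 × 146 = 0.0380 W/m².
Total ΔF = 4.7338 + 0.3318 + 0.0139 + 0.0380 = 5.1175 W/m².
ΔT = λ ΔF = 1.03 × 5.12 = 5.2736 K.

ΔF = 5.12 W/m²; ΔT = 5.3 K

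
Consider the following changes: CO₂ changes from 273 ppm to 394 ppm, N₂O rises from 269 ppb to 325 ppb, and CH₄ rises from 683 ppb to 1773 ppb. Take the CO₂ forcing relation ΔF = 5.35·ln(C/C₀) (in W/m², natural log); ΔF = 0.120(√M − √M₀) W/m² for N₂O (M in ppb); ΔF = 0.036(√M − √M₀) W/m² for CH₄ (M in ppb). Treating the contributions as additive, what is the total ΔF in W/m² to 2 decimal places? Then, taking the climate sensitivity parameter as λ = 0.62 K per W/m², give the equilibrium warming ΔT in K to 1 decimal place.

ΔF = 2.73 W/m²; ΔT = 1.7 K

CO₂: 5.35 × ln(394/273) = 5.35 × ln(1.44322) = 5.35 × 0.36688 = 1.9628 W/m².
N₂O: 0.120 × (√325 − √269) = 0.120 × (18.0278 − 16.4012) = 0.120 × 1.6266 = 0.1952 W/m².
CH₄: 0.036 × (√1773 − √683) = 0.036 × (42.1070 − 26.1343) = 0.036 × 15.9727 = 0.5750 W/m².
Total ΔF = 1.9628 + 0.1952 + 0.5750 = 2.7330 W/m².
ΔT = λ ΔF = 0.62 × 2.73 = 1.6926 K.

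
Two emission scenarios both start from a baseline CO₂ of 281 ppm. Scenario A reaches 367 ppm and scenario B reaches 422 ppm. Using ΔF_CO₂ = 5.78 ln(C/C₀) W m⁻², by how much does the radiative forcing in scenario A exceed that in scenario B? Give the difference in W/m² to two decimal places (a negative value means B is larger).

ΔF_A = 5.78 ln(367/281) = 5.78 × 0.26701 = 1.5433 W/m².
ΔF_B = 5.78 ln(422/281) = 5.78 × 0.40665 = 2.3504 W/m².
Difference: 1.5433 − 2.3504 = -0.8071 W/m².
(Equivalently, ΔF_A − ΔF_B = 5.78 ln(367/422) = 5.78 × -0.13964 = -0.8071 W/m².)

ΔF_A − ΔF_B = -0.81 W/m²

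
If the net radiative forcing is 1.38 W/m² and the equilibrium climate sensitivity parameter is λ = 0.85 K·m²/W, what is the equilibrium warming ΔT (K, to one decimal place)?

ΔT = λ ΔF = 0.85 × 1.38 = 1.1730 K.

ΔT = 1.2 K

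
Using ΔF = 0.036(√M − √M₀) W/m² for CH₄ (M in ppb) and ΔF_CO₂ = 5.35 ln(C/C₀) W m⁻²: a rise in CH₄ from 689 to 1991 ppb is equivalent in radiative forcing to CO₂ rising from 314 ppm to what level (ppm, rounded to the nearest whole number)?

CH₄ forcing: 0.036 × (√1991 − √689) = 0.036 × (44.6206 − 26.2488) = 0.036 × 18.3718 = 0.66138 W/m².
Set 5.35 ln(C/314) = 0.66138: ln(C/314) = 0.66138/5.35 = 0.12362, so C = 314 × e^0.12362 = 314 × 1.13159 = 355.32 ppm.

C ≈ 355 ppm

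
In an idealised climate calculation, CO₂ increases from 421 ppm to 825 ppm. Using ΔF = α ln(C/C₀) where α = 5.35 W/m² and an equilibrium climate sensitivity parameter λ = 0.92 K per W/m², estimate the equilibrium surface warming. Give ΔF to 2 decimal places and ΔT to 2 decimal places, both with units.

CO₂: 5.35 × ln(825/421) = 5.35 × ln(1.95962) = 5.35 × 0.67275 = 3.5992 W/m².
ΔT = λ ΔF = 0.92 × 3.60 = 3.3120 K.

ΔF = 3.60 W/m²; ΔT = 3.31 K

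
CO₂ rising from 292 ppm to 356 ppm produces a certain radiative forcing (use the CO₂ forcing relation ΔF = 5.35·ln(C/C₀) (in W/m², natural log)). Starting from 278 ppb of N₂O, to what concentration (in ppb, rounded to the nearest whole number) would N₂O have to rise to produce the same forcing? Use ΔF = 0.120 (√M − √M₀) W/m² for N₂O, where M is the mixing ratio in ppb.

CO₂ forcing: 5.35 × ln(356/292) = 5.35 × 0.198177 = 1.06025 W/m².
Set 0.120(√M − √278) = 1.06025: √M = 1.06025/0.120 + √278 = 8.8354 + 16.6733 = 25.5087.
M = (25.5087)² = 650.69 ppb.

M ≈ 651 ppb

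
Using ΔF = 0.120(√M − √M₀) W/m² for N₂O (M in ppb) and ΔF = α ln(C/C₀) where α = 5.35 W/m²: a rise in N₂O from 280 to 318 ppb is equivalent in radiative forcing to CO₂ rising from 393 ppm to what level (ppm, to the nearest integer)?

N₂O forcing: 0.120 × (√318 − √280) = 0.120 × (17.8326 − 16.7332) = 0.120 × 1.0994 = 0.13193 W/m².
Set 5.35 ln(C/393) = 0.13193: ln(C/393) = 0.13193/5.35 = 0.02466, so C = 393 × e^0.02466 = 393 × 1.02497 = 402.81 ppm.

C ≈ 403 ppm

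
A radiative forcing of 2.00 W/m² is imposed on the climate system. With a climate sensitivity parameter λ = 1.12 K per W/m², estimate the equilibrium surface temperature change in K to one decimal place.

ΔT = λ ΔF = 1.12 × 2.00 = 2.2400 K.

ΔT = 2.2 K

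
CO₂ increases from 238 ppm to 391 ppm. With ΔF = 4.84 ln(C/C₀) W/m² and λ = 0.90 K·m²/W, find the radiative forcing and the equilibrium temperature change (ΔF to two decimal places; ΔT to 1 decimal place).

ΔF = 2.40 W/m²; ΔT = 2.2 K

CO₂: 4.84 × ln(391/238) = 4.84 × ln(1.64286) = 4.84 × 0.49644 = 2.4028 W/m².
ΔT = λ ΔF = 0.90 × 2.40 = 2.1600 K.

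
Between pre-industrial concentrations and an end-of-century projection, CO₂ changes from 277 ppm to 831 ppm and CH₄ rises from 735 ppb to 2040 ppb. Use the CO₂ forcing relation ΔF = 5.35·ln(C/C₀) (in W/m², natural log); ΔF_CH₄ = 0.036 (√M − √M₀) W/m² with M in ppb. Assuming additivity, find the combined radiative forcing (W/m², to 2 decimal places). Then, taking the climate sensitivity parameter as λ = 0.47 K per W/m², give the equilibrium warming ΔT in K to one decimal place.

CO₂: 5.35 × ln(831/277) = 5.35 × ln(3.00000) = 5.35 × 1.09861 = 5.8776 W/m².
CH₄: 0.036 × (√2040 − √735) = 0.036 × (45.1664 − 27.1109) = 0.036 × 18.0555 = 0.6500 W/m².
Total ΔF = 5.8776 + 0.6500 = 6.5276 W/m².
ΔT = λ ΔF = 0.47 × 6.53 = 3.0691 K.

ΔF = 6.53 W/m²; ΔT = 3.1 K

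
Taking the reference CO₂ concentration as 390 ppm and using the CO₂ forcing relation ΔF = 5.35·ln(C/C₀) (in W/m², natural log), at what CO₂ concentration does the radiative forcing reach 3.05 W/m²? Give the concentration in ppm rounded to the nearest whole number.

C ≈ 690 ppm

Set 5.35 ln(C/390) = 3.05, so ln(C/390) = 3.05/5.35 = 0.57009.
Then C/390 = e^0.57009 = 1.76843, giving C = 390 × 1.76843 = 689.69 ppm.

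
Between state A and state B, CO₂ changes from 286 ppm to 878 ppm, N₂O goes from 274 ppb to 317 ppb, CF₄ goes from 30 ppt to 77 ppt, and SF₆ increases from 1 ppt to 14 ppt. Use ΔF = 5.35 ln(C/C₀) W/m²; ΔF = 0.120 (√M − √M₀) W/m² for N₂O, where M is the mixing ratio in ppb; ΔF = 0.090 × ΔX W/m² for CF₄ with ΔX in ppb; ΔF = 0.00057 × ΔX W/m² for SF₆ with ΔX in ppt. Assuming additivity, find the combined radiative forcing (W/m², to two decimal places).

CO₂: 5.35 × ln(878/286) = 5.35 × ln(3.06993) = 5.35 × 1.12165 = 6.0008 W/m².
N₂O: 0.120 × (√317 − √274) = 0.120 × (17.8045 − 16.5529) = 0.120 × 1.2516 = 0.1502 W/m².
CF₄: Δ = 77 − 30 = 47 ppt = 0.047 ppb; ΔF = 0.090 × 0.047 = 0.0042 W/m².
SF₆: ΔF = 0.00057 × (14 − 1) = 0.00057 × 13 = 0.0074 W/m².
Total ΔF = 6.0008 + 0.1502 + 0.0042 + 0.0074 = 6.1626 W/m².

ΔF = 6.16 W/m²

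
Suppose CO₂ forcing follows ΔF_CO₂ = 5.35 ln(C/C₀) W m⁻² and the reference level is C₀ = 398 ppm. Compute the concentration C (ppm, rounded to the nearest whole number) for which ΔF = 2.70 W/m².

C ≈ 659 ppm

Set 5.35 ln(C/398) = 2.70, so ln(C/398) = 2.70/5.35 = 0.50467.
Then C/398 = e^0.50467 = 1.65644, giving C = 398 × 1.65644 = 659.26 ppm.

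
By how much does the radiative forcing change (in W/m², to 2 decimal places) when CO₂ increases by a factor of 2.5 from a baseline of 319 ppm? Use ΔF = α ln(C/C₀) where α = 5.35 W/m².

ΔF = 4.90 W/m²

Because the forcing depends only on the ratio C/C₀, the initial concentration does not enter.
ΔF = 5.35 × ln(2.5) = 5.35 × 0.91629 = 4.9022 W/m².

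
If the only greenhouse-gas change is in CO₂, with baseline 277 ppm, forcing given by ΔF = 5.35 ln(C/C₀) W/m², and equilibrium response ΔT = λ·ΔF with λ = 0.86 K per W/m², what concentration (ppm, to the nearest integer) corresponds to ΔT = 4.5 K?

Required forcing: ΔF = ΔT/λ = 4.5/0.86 = 5.2326 W/m².
Then ln(C/277) = ΔF/5.35 = 5.2326/5.35 = 0.97806.
So C = 277 × e^0.97806 = 277 × 2.65929 = 736.62 ppm.

C ≈ 737 ppm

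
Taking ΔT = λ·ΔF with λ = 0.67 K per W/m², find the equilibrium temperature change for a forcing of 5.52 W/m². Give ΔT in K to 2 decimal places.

ΔT = λ ΔF = 0.67 × 5.52 = 3.6984 K.

ΔT = 3.70 K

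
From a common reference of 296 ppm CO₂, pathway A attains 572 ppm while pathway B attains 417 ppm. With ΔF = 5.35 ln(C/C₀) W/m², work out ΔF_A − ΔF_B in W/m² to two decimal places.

ΔF_A = 5.35 ln(572/296) = 5.35 × 0.65878 = 3.5245 W/m².
ΔF_B = 5.35 ln(417/296) = 5.35 × 0.34273 = 1.8336 W/m².
Difference: 3.5245 − 1.8336 = 1.6909 W/m².

ΔF_A − ΔF_B = 1.69 W/m²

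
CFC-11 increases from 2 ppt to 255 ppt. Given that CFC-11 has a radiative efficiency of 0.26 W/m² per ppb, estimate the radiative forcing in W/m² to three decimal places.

CFC-11: Δ = 255 − 2 = 253 ppt = 0.253 ppb; ΔF = 0.26 × 0.253 = 0.0658 W/m².

ΔF = 0.066 W/m²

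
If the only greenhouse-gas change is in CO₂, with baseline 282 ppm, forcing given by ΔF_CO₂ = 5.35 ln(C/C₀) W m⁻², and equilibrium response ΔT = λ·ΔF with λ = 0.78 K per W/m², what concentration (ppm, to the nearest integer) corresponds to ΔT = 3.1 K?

C ≈ 593 ppm

Required forcing: ΔF = ΔT/λ = 3.1/0.78 = 3.9744 W/m².
Then ln(C/282) = ΔF/5.35 = 3.9744/5.35 = 0.74288.
So C = 282 × e^0.74288 = 282 × 2.10198 = 592.76 ppm.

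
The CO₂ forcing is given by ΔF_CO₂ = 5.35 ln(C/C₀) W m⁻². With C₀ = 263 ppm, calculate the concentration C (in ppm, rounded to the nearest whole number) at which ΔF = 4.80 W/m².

Set 5.35 ln(C/263) = 4.80, so ln(C/263) = 4.80/5.35 = 0.89720.
Then C/263 = e^0.89720 = 2.45273, giving C = 263 × 2.45273 = 645.07 ppm.

C ≈ 645 ppm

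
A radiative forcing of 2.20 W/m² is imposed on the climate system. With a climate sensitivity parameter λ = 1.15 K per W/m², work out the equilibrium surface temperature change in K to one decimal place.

ΔT = λ ΔF = 1.15 × 2.20 = 2.5300 K.

ΔT = 2.5 K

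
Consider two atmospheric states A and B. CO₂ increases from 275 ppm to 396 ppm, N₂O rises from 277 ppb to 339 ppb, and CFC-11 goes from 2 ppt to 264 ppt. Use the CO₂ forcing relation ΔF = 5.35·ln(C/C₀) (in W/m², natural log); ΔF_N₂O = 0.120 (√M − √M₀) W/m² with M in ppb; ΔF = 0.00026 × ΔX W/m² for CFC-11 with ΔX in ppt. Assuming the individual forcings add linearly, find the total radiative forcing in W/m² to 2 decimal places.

CO₂: 5.35 × ln(396/275) = 5.35 × ln(1.44000) = 5.35 × 0.36464 = 1.9508 W/m².
N₂O: 0.120 × (√339 − √277) = 0.120 × (18.4120 − 16.6433) = 0.120 × 1.7687 = 0.2122 W/m².
CFC-11: ΔF = 0.00026 × (264 − 2) = 0.00026 × 262 = 0.0681 W/m².
Total ΔF = 1.9508 + 0.2122 + 0.0681 = 2.2311 W/m².

ΔF = 2.23 W/m²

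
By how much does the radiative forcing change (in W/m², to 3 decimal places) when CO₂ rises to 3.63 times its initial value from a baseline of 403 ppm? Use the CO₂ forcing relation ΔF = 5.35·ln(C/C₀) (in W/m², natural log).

Because the forcing depends only on the ratio C/C₀, the initial concentration does not enter.
ΔF = 5.35 × ln(3.63) = 5.35 × 1.28923 = 6.8974 W/m².

ΔF = 6.897 W/m²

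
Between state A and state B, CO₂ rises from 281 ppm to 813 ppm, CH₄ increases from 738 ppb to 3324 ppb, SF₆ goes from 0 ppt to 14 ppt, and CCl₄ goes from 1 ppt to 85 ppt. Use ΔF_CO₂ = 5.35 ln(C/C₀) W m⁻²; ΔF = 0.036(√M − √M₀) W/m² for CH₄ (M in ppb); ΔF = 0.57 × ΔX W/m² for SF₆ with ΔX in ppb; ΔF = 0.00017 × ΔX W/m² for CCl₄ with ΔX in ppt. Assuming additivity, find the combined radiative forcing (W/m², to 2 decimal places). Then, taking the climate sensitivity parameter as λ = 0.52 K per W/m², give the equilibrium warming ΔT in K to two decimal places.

CO₂: 5.35 × ln(813/281) = 5.35 × ln(2.89324) = 5.35 × 1.06238 = 5.6837 W/m².
CH₄: 0.036 × (√3324 − √738) = 0.036 × (57.6541 − 27.1662) = 0.036 × 30.4879 = 1.0976 W/m².
SF₆: Δ = 14 − 0 = 14 ppt = 0.014 ppb; ΔF = 0.57 × 0.014 = 0.0080 W/m².
CCl₄: ΔF = 0.00017 × (85 − 1) = 0.00017 × 84 = 0.0143 W/m².
Total ΔF = 5.6837 + 1.0976 + 0.0080 + 0.0143 = 6.8036 W/m².
ΔT = λ ΔF = 0.52 × 6.80 = 3.5360 K.

ΔF = 6.80 W/m²; ΔT = 3.54 K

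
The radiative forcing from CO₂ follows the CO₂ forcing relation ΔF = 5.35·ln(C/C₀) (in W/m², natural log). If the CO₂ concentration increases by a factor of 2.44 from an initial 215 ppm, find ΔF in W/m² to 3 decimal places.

ΔF = 4.772 W/m²

ΔF = 5.35 × ln(2.44) = 5.35 × 0.89200 = 4.7722 W/m².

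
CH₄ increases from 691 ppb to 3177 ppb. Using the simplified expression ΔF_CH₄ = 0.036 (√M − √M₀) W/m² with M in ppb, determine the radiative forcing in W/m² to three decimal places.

ΔF = 1.083 W/m²

CH₄: 0.036 × (√3177 − √691) = 0.036 × (56.3649 − 26.2869) = 0.036 × 30.0780 = 1.0828 W/m².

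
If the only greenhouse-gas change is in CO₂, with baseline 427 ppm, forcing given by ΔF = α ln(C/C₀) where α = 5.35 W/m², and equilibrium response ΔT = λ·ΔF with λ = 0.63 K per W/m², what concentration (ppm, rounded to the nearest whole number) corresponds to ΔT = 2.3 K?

Required forcing: ΔF = ΔT/λ = 2.3/0.63 = 3.6508 W/m².
Then ln(C/427) = ΔF/5.35 = 3.6508/5.35 = 0.68239.
So C = 427 × e^0.68239 = 427 × 1.97860 = 844.86 ppm.

C ≈ 845 ppm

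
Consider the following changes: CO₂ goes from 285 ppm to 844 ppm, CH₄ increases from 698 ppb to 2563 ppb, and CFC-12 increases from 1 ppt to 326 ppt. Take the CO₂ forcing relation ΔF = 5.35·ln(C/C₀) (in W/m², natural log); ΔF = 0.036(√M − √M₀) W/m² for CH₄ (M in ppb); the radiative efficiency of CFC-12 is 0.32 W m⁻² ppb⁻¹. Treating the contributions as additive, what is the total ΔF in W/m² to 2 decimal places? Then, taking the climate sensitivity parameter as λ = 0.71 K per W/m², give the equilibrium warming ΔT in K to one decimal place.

ΔF = 6.78 W/m²; ΔT = 4.8 K

CO₂: 5.35 × ln(844/285) = 5.35 × ln(2.96140) = 5.35 × 1.08566 = 5.8083 W/m².
CH₄: 0.036 × (√2563 − √698) = 0.036 × (50.6261 − 26.4197) = 0.036 × 24.2064 = 0.8714 W/m².
CFC-12: Δ = 326 − 1 = 325 ppt = 0.325 ppb; ΔF = 0.32 × 0.325 = 0.1040 W/m².
Total ΔF = 5.8083 + 0.8714 + 0.1040 = 6.7837 W/m².
ΔT = λ ΔF = 0.71 × 6.78 = 4.8138 K.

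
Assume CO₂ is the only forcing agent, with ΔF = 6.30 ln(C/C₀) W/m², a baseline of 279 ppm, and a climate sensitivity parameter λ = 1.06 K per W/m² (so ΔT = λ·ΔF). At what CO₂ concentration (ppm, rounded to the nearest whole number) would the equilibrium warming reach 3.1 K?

Required forcing: ΔF = ΔT/λ = 3.1/1.06 = 2.9245 W/m².
Then ln(C/279) = ΔF/6.30 = 2.9245/6.30 = 0.46421.
So C = 279 × e^0.46421 = 279 × 1.59076 = 443.82 ppm.

C ≈ 444 ppm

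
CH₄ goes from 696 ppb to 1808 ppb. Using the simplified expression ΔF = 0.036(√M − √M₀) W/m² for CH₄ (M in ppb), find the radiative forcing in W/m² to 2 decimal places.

ΔF = 0.58 W/m²

CH₄: 0.036 × (√1808 − √696) = 0.036 × (42.5206 − 26.3818) = 0.036 × 16.1388 = 0.5810 W/m².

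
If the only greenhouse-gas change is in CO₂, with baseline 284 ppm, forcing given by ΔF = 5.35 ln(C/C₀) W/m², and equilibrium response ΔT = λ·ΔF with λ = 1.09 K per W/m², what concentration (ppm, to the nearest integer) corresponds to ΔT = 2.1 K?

C ≈ 407 ppm

Required forcing: ΔF = ΔT/λ = 2.1/1.09 = 1.9266 W/m².
Then ln(C/284) = ΔF/5.35 = 1.9266/5.35 = 0.36011.
So C = 284 × e^0.36011 = 284 × 1.43349 = 407.11 ppm.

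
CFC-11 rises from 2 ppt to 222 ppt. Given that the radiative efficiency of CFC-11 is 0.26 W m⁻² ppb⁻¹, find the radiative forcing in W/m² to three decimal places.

ΔF = 0.057 W/m²

CFC-11: Δ = 222 − 2 = 220 ppt = 0.220 ppb; ΔF = 0.26 × 0.220 = 0.0572 W/m².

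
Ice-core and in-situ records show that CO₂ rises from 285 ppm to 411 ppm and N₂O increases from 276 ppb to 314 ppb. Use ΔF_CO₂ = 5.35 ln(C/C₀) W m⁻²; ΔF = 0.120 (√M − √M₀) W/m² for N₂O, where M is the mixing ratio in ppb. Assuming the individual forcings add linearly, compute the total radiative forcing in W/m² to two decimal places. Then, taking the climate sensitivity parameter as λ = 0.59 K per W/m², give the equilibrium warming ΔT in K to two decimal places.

ΔF = 2.09 W/m²; ΔT = 1.23 K

CO₂: 5.35 × ln(411/285) = 5.35 × ln(1.44211) = 5.35 × 0.36611 = 1.9587 W/m².
N₂O: 0.120 × (√314 − √276) = 0.120 × (17.7200 − 16.6132) = 0.120 × 1.1068 = 0.1328 W/m².
Total ΔF = 1.9587 + 0.1328 = 2.0915 W/m².
ΔT = λ ΔF = 0.59 × 2.09 = 1.2331 K.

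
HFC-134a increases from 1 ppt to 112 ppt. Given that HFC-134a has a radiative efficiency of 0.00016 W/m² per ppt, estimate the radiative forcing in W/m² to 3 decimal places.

HFC-134a: ΔF = 0.00016 × (112 − 1) = 0.00016 × 111 = 0.0178 W/m².

ΔF = 0.018 W/m²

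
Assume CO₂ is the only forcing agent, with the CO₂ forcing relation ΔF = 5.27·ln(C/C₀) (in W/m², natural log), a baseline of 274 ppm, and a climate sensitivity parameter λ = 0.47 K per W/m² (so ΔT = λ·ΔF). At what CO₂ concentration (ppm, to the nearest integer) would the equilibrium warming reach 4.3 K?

C ≈ 1555 ppm

Required forcing: ΔF = ΔT/λ = 4.3/0.47 = 9.1489 W/m².
Then ln(C/274) = ΔF/5.27 = 9.1489/5.27 = 1.73603.
So C = 274 × e^1.73603 = 274 × 5.67477 = 1554.89 ppm.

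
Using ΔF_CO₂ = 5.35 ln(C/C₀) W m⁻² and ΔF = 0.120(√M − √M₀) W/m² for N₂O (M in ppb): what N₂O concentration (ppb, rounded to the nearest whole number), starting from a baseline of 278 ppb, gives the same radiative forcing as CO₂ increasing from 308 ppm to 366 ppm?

CO₂ forcing: 5.35 × ln(366/308) = 5.35 × 0.172534 = 0.92306 W/m².
Set 0.120(√M − √278) = 0.92306: √M = 0.92306/0.120 + √278 = 7.6922 + 16.6733 = 24.3655.
M = (24.3655)² = 593.68 ppb.

M ≈ 594 ppb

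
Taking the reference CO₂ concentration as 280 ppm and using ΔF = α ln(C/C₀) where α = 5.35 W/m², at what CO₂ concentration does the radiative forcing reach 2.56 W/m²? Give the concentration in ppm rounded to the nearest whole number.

C ≈ 452 ppm

Set 5.35 ln(C/280) = 2.56, so ln(C/280) = 2.56/5.35 = 0.47850.
Then C/280 = e^0.47850 = 1.61365, giving C = 280 × 1.61365 = 451.82 ppm.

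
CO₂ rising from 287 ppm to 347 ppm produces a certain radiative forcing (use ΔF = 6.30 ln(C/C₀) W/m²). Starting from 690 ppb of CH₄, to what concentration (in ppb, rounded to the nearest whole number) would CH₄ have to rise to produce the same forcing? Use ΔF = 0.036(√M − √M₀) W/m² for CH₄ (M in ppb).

CO₂ forcing: 6.30 × ln(347/287) = 6.30 × 0.189843 = 1.19601 W/m².
Set 0.036(√M − √690) = 1.19601: √M = 1.19601/0.036 + √690 = 33.2225 + 26.2679 = 59.4904.
M = (59.4904)² = 3539.11 ppb.

M ≈ 3539 ppb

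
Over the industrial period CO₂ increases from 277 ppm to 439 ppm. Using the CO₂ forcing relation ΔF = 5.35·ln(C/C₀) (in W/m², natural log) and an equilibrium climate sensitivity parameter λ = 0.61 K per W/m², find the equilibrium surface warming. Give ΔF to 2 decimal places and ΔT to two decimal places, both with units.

CO₂: 5.35 × ln(439/277) = 5.35 × ln(1.58484) = 5.35 × 0.46048 = 2.4636 W/m².
ΔT = λ ΔF = 0.61 × 2.46 = 1.5006 K.

ΔF = 2.46 W/m²; ΔT = 1.50 K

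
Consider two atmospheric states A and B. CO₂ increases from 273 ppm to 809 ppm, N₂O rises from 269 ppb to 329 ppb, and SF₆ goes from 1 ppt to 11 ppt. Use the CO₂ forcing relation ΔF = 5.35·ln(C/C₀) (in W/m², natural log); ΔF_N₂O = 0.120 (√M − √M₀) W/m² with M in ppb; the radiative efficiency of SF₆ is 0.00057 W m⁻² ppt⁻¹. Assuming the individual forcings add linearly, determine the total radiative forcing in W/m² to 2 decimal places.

CO₂: 5.35 × ln(809/273) = 5.35 × ln(2.96337) = 5.35 × 1.08633 = 5.8119 W/m².
N₂O: 0.120 × (√329 − √269) = 0.120 × (18.1384 − 16.4012) = 0.120 × 1.7372 = 0.2085 W/m².
SF₆: ΔF = 0.00057 × (11 − 1) = 0.00057 × 10 = 0.0057 W/m².
Total ΔF = 5.8119 + 0.2085 + 0.0057 = 6.0261 W/m².

ΔF = 6.03 W/m²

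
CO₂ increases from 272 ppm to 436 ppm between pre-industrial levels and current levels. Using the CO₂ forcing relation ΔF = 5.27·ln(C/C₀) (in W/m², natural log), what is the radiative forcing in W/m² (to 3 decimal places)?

CO₂: 5.27 × ln(436/272) = 5.27 × ln(1.60294) = 5.27 × 0.47184 = 2.4866 W/m².

ΔF = 2.487 W/m²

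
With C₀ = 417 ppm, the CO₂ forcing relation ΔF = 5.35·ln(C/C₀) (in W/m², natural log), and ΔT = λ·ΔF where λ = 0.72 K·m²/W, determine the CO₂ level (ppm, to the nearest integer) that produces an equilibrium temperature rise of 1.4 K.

C ≈ 600 ppm

Required forcing: ΔF = ΔT/λ = 1.4/0.72 = 1.9444 W/m².
Then ln(C/417) = ΔF/5.35 = 1.9444/5.35 = 0.36344.
So C = 417 × e^0.36344 = 417 × 1.43827 = 599.76 ppm.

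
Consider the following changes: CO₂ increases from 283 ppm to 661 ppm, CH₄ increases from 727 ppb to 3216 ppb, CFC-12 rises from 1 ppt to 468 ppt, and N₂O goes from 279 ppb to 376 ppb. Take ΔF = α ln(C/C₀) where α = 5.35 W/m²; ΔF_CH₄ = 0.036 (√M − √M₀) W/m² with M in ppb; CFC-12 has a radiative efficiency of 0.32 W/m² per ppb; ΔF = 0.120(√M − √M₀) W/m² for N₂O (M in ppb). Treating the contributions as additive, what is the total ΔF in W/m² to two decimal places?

ΔF = 6.08 W/m²

CO₂: 5.35 × ln(661/283) = 5.35 × ln(2.33569) = 5.35 × 0.84831 = 4.5385 W/m².
CH₄: 0.036 × (√3216 − √727) = 0.036 × (56.7098 − 26.9629) = 0.036 × 29.7469 = 1.0709 W/m².
CFC-12: Δ = 468 − 1 = 467 ppt = 0.467 ppb; ΔF = 0.32 × 0.467 = 0.1494 W/m².
N₂O: 0.120 × (√376 − √279) = 0.120 × (19.3907 − 16.7033) = 0.120 × 2.6874 = 0.3225 W/m².
Total ΔF = 4.5385 + 1.0709 + 0.1494 + 0.3225 = 6.0813 W/m².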